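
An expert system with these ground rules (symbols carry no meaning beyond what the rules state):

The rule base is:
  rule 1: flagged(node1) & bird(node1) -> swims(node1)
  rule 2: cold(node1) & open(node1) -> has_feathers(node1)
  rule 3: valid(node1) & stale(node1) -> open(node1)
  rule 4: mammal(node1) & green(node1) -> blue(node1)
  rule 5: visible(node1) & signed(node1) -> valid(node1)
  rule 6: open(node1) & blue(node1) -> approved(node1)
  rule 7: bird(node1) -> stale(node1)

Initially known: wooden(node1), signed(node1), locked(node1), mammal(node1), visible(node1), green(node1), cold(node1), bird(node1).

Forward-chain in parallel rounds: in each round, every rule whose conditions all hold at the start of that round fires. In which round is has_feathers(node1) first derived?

Round 1 — rule 4, rule 5, rule 7, derive blue(node1), valid(node1), stale(node1).
Round 2 — rule 3, derive open(node1).
Round 3 — rule 2, rule 6, derive has_feathers(node1), approved(node1).
has_feathers(node1) first appears in round 3.

3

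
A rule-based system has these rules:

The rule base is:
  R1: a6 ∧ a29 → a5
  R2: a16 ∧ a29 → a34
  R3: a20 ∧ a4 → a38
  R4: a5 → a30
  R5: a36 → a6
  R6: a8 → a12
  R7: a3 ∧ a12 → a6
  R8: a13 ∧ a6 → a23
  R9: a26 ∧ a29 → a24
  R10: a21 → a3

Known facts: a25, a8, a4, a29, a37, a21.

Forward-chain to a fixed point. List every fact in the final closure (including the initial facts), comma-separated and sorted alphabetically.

a12, a21, a25, a29, a3, a30, a37, a4, a5, a6, a8

Round 1: R6 [a8 → a12]; R10 [a21 → a3]. Adds a12, a3.
Round 2: R7 [a3 ∧ a12 → a6]. Adds a6.
Round 3: R1 [a6 ∧ a29 → a5]. Adds a5.
Round 4: R4 [a5 → a30]. Adds a30.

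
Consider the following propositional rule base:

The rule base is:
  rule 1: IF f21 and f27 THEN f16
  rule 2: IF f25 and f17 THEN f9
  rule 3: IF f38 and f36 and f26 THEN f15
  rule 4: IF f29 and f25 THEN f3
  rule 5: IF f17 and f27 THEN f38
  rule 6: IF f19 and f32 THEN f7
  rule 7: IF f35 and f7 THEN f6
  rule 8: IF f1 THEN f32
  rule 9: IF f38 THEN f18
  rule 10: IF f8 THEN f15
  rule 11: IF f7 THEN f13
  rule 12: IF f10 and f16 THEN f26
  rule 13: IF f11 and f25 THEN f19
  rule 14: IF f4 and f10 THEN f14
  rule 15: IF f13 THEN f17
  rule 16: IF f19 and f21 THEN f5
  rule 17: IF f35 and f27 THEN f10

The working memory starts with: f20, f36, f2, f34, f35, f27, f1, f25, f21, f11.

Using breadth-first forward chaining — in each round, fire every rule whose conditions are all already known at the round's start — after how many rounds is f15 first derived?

[1] rule 1 [IF f21 and f27 THEN f16]; rule 8 [IF f1 THEN f32]; rule 13 [IF f11 and f25 THEN f19]; rule 17 [IF f35 and f27 THEN f10]. ⇒ new: f16, f32, f19, f10.
[2] rule 6 [IF f19 and f32 THEN f7]; rule 12 [IF f10 and f16 THEN f26]; rule 16 [IF f19 and f21 THEN f5]. ⇒ new: f7, f26, f5.
[3] rule 7 [IF f35 and f7 THEN f6]; rule 11 [IF f7 THEN f13]. ⇒ new: f6, f13.
[4] rule 15 [IF f13 THEN f17]. ⇒ new: f17.
[5] rule 2 [IF f25 and f17 THEN f9]; rule 5 [IF f17 and f27 THEN f38]. ⇒ new: f9, f38.
[6] rule 3 [IF f38 and f36 and f26 THEN f15]; rule 9 [IF f38 THEN f18]. ⇒ new: f15, f18.
f15 first appears in round 6.

6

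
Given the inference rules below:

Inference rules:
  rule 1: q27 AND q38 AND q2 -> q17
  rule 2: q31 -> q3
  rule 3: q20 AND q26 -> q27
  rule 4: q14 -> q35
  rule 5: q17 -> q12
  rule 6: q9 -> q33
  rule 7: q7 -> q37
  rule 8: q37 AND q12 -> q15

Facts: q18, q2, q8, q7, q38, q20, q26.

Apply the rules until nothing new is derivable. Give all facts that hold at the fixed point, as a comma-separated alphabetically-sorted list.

q12, q15, q17, q18, q2, q20, q26, q27, q37, q38, q7, q8

Round 1: rule 3 [q20 AND q26 -> q27]; rule 7 [q7 -> q37]. New: q27, q37.
Round 2: rule 1 [q27 AND q38 AND q2 -> q17]. New: q17.
Round 3: rule 5 [q17 -> q12]. New: q12.
Round 4: rule 8 [q37 AND q12 -> q15]. New: q15.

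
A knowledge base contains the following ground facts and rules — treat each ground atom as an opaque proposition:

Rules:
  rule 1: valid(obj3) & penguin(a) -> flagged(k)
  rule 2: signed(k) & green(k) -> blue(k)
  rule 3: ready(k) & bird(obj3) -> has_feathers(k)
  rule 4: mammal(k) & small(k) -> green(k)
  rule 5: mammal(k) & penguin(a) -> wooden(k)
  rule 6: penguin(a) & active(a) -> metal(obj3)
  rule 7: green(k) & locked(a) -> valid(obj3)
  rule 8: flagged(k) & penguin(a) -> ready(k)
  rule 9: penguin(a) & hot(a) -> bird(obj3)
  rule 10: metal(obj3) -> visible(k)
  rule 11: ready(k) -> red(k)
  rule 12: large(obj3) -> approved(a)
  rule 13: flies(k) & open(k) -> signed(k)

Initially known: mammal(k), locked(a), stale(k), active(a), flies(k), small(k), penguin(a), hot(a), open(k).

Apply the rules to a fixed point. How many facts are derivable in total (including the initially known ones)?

Round 1: rule 4 [mammal(k) & small(k) -> green(k)]; rule 5 [mammal(k) & penguin(a) -> wooden(k)]; rule 6 [penguin(a) & active(a) -> metal(obj3)]; rule 9 [penguin(a) & hot(a) -> bird(obj3)]; rule 13 [flies(k) & open(k) -> signed(k)]. Adds green(k), wooden(k), metal(obj3), bird(obj3), signed(k).
Round 2: rule 2 [signed(k) & green(k) -> blue(k)]; rule 7 [green(k) & locked(a) -> valid(obj3)]; rule 10 [metal(obj3) -> visible(k)]. Adds blue(k), valid(obj3), visible(k).
Round 3: rule 1 [valid(obj3) & penguin(a) -> flagged(k)]. Adds flagged(k).
Round 4: rule 8 [flagged(k) & penguin(a) -> ready(k)]. Adds ready(k).
Round 5: rule 3 [ready(k) & bird(obj3) -> has_feathers(k)]; rule 11 [ready(k) -> red(k)]. Adds has_feathers(k), red(k).
Closure: {active(a), bird(obj3), blue(k), flagged(k), flies(k), green(k), has_feathers(k), hot(a), locked(a), mammal(k), metal(obj3), open(k), penguin(a), ready(k), red(k), signed(k), small(k), stale(k), valid(obj3), visible(k), wooden(k)} — 21 facts.

21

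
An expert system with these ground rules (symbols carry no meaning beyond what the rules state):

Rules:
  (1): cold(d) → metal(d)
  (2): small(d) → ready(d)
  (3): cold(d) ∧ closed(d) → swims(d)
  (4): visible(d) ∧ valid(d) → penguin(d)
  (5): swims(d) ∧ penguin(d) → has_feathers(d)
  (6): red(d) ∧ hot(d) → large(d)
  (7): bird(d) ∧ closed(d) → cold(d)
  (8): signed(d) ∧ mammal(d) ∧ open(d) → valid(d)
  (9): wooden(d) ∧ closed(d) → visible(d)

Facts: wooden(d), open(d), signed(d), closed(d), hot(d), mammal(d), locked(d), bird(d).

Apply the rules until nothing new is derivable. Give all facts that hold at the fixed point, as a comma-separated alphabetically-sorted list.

bird(d), closed(d), cold(d), has_feathers(d), hot(d), locked(d), mammal(d), metal(d), open(d), penguin(d), signed(d), swims(d), valid(d), visible(d), wooden(d)

Round 1: (7) [bird(d) ∧ closed(d) → cold(d)]; (8) [signed(d) ∧ mammal(d) ∧ open(d) → valid(d)]; (9) [wooden(d) ∧ closed(d) → visible(d)]. New: cold(d), valid(d), visible(d).
Round 2: (1) [cold(d) → metal(d)]; (3) [cold(d) ∧ closed(d) → swims(d)]; (4) [visible(d) ∧ valid(d) → penguin(d)]. New: metal(d), swims(d), penguin(d).
Round 3: (5) [swims(d) ∧ penguin(d) → has_feathers(d)]. New: has_feathers(d).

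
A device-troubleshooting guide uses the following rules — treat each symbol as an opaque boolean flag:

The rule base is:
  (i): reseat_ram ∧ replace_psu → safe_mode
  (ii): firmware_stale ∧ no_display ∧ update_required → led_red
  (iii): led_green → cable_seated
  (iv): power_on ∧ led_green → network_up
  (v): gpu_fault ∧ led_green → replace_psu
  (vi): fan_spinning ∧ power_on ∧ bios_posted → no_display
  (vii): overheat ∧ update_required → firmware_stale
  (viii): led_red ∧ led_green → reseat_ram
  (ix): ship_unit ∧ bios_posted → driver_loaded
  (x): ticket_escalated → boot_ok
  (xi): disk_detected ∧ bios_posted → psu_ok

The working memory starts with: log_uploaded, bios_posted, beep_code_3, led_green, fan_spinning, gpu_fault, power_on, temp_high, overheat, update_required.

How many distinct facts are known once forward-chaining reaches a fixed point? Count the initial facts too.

18

[1] (iii) [led_green → cable_seated]; (iv) [power_on ∧ led_green → network_up]; (v) [gpu_fault ∧ led_green → replace_psu]; (vi) [fan_spinning ∧ power_on ∧ bios_posted → no_display]; (vii) [overheat ∧ update_required → firmware_stale]. ⇒ new: cable_seated, network_up, replace_psu, no_display, firmware_stale.
[2] (ii) [firmware_stale ∧ no_display ∧ update_required → led_red]. ⇒ new: led_red.
[3] (viii) [led_red ∧ led_green → reseat_ram]. ⇒ new: reseat_ram.
[4] (i) [reseat_ram ∧ replace_psu → safe_mode]. ⇒ new: safe_mode.
Closure: {beep_code_3, bios_posted, cable_seated, fan_spinning, firmware_stale, gpu_fault, led_green, led_red, log_uploaded, network_up, no_display, overheat, power_on, replace_psu, reseat_ram, safe_mode, temp_high, update_required} — 18 facts.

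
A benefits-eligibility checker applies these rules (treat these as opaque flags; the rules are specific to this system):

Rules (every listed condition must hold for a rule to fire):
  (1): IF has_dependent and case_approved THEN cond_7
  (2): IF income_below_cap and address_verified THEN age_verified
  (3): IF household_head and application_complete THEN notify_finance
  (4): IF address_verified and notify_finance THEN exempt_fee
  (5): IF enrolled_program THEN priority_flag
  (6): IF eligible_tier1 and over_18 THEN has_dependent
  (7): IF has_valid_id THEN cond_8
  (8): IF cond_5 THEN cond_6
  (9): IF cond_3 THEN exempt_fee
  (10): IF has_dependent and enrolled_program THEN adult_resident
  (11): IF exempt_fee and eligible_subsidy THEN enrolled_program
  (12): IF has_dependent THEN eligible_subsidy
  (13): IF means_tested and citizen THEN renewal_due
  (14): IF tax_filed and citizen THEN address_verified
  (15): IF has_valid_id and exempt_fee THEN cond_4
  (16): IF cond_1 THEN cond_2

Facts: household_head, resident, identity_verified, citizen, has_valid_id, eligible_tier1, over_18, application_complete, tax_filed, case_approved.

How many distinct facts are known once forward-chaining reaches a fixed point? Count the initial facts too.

21

Round 1 — (3), (6), (7), (14), derive notify_finance, has_dependent, cond_8, address_verified.
Round 2 — (1), (4), (12), derive cond_7, exempt_fee, eligible_subsidy.
Round 3 — (11), (15), derive enrolled_program, cond_4.
Round 4 — (5), (10), derive priority_flag, adult_resident.
Closure: {address_verified, adult_resident, application_complete, case_approved, citizen, cond_4, cond_7, cond_8, eligible_subsidy, eligible_tier1, enrolled_program, exempt_fee, has_dependent, has_valid_id, household_head, identity_verified, notify_finance, over_18, priority_flag, resident, tax_filed} — 21 facts.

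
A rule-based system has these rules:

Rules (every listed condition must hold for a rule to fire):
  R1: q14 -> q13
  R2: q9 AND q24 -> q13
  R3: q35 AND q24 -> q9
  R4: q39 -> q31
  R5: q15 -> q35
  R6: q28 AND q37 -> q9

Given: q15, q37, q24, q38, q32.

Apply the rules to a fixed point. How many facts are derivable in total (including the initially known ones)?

8

Round 1 fires R5, giving q35.
Round 2 fires R3, giving q9.
Round 3 fires R2, giving q13.
Closure: {q13, q15, q24, q32, q35, q37, q38, q9} — 8 facts.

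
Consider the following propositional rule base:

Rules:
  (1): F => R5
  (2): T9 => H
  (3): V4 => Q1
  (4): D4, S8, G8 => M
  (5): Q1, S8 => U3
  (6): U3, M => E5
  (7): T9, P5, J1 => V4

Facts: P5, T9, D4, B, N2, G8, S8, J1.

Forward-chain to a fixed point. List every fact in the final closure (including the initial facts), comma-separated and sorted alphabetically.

B, D4, E5, G8, H, J1, M, N2, P5, Q1, S8, T9, U3, V4

Round 1 — (2), (4), (7), derive H, M, V4.
Round 2 — (3), derive Q1.
Round 3 — (5), derive U3.
Round 4 — (6), derive E5.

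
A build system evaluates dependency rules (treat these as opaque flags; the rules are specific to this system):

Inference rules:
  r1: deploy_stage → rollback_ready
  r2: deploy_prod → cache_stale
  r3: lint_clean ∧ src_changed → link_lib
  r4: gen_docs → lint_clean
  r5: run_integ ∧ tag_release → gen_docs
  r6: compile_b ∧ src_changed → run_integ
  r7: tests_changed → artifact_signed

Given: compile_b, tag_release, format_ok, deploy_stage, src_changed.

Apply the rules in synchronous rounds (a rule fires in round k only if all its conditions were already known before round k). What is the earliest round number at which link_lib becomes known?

Round 1 — r1, r6, derive rollback_ready, run_integ.
Round 2 — r5, derive gen_docs.
Round 3 — r4, derive lint_clean.
Round 4 — r3, derive link_lib.
link_lib first appears in round 4.

4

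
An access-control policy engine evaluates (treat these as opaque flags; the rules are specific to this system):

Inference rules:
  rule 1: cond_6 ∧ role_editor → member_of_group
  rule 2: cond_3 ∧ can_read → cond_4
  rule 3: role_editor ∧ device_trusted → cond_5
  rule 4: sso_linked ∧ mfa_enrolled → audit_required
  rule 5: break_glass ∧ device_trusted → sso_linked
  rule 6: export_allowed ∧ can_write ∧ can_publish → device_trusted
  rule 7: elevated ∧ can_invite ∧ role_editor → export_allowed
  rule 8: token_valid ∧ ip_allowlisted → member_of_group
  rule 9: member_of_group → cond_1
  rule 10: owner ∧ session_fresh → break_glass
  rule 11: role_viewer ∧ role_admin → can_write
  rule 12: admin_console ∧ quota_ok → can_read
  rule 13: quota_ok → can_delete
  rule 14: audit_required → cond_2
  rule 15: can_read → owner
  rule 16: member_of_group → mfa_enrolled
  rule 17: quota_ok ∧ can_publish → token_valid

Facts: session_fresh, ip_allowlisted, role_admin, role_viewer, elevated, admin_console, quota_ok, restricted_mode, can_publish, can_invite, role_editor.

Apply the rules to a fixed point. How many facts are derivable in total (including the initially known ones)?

Round 1 fires rule 7, rule 11, rule 12, rule 13, rule 17, giving export_allowed, can_write, can_read, can_delete, token_valid.
Round 2 fires rule 6, rule 8, rule 15, giving device_trusted, member_of_group, owner.
Round 3 fires rule 3, rule 9, rule 10, rule 16, giving cond_5, cond_1, break_glass, mfa_enrolled.
Round 4 fires rule 5, giving sso_linked.
Round 5 fires rule 4, giving audit_required.
Round 6 fires rule 14, giving cond_2.
Closure: {admin_console, audit_required, break_glass, can_delete, can_invite, can_publish, can_read, can_write, cond_1, cond_2, cond_5, device_trusted, elevated, export_allowed, ip_allowlisted, member_of_group, mfa_enrolled, owner, quota_ok, restricted_mode, role_admin, role_editor, role_viewer, session_fresh, sso_linked, token_valid} — 26 facts.

26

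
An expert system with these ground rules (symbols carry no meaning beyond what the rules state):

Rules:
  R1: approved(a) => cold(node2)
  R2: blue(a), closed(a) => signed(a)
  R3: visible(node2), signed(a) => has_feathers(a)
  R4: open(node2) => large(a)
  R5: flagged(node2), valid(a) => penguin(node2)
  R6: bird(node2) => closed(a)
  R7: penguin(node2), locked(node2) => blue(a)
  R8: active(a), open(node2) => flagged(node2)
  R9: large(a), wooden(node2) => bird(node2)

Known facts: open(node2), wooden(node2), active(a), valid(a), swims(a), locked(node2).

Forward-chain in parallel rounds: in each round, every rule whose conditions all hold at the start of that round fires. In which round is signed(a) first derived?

4

[1] R4 [open(node2) => large(a)]; R8 [active(a), open(node2) => flagged(node2)]. ⇒ new: large(a), flagged(node2).
[2] R5 [flagged(node2), valid(a) => penguin(node2)]; R9 [large(a), wooden(node2) => bird(node2)]. ⇒ new: penguin(node2), bird(node2).
[3] R6 [bird(node2) => closed(a)]; R7 [penguin(node2), locked(node2) => blue(a)]. ⇒ new: closed(a), blue(a).
[4] R2 [blue(a), closed(a) => signed(a)]. ⇒ new: signed(a).
signed(a) first appears in round 4.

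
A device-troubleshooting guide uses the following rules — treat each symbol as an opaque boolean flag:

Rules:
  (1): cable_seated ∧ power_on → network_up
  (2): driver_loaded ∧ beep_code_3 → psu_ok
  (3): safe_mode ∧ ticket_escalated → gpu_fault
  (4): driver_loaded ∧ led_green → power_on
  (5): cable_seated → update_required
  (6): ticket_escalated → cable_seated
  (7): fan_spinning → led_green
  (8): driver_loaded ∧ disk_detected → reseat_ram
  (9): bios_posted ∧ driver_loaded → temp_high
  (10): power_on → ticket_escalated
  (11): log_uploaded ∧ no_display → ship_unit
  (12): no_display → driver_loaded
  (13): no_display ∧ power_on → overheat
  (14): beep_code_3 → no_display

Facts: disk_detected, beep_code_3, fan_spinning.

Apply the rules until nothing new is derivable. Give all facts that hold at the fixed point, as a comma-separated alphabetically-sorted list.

beep_code_3, cable_seated, disk_detected, driver_loaded, fan_spinning, led_green, network_up, no_display, overheat, power_on, psu_ok, reseat_ram, ticket_escalated, update_required

[1] (7) [fan_spinning → led_green]; (14) [beep_code_3 → no_display]. ⇒ new: led_green, no_display.
[2] (12) [no_display → driver_loaded]. ⇒ new: driver_loaded.
[3] (2) [driver_loaded ∧ beep_code_3 → psu_ok]; (4) [driver_loaded ∧ led_green → power_on]; (8) [driver_loaded ∧ disk_detected → reseat_ram]. ⇒ new: psu_ok, power_on, reseat_ram.
[4] (10) [power_on → ticket_escalated]; (13) [no_display ∧ power_on → overheat]. ⇒ new: ticket_escalated, overheat.
[5] (6) [ticket_escalated → cable_seated]. ⇒ new: cable_seated.
[6] (1) [cable_seated ∧ power_on → network_up]; (5) [cable_seated → update_required]. ⇒ new: network_up, update_required.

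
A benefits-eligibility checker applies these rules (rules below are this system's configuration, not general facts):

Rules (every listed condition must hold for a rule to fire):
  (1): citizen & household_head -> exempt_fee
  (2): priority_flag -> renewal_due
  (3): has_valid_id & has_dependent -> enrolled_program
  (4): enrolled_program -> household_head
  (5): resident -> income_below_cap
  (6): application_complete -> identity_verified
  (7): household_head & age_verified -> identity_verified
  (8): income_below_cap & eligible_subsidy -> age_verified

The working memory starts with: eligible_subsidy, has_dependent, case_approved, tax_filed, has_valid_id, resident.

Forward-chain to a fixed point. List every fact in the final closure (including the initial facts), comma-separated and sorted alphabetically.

Round 1: (3) [has_valid_id & has_dependent -> enrolled_program]; (5) [resident -> income_below_cap]. Adds enrolled_program, income_below_cap.
Round 2: (4) [enrolled_program -> household_head]; (8) [income_below_cap & eligible_subsidy -> age_verified]. Adds household_head, age_verified.
Round 3: (7) [household_head & age_verified -> identity_verified]. Adds identity_verified.

age_verified, case_approved, eligible_subsidy, enrolled_program, has_dependent, has_valid_id, household_head, identity_verified, income_below_cap, resident, tax_filed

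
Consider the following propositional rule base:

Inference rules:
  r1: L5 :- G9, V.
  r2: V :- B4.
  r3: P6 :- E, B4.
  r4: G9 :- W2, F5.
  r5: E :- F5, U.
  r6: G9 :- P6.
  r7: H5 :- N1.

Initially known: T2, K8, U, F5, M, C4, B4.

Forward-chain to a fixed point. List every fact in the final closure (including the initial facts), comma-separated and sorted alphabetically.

Round 1: r2 [V :- B4.]; r5 [E :- F5, U.]. New: V, E.
Round 2: r3 [P6 :- E, B4.]. New: P6.
Round 3: r6 [G9 :- P6.]. New: G9.
Round 4: r1 [L5 :- G9, V.]. New: L5.

B4, C4, E, F5, G9, K8, L5, M, P6, T2, U, V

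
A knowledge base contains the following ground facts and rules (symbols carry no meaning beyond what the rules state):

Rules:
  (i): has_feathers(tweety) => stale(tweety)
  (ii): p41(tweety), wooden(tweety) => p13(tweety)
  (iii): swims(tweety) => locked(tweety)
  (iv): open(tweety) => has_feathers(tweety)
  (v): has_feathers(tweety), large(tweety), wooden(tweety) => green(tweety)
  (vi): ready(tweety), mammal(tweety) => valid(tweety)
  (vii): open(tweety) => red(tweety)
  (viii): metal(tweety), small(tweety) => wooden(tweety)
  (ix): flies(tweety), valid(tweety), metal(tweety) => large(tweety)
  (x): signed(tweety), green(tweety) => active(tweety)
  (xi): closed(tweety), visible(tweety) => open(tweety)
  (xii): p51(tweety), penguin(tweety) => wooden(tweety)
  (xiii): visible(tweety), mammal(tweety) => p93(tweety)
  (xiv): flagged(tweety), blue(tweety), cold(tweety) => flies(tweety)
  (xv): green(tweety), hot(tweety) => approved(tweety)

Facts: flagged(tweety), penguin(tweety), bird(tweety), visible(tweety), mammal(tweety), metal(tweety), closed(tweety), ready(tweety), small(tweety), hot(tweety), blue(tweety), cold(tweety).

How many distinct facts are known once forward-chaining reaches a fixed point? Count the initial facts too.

23

Round 1 — (vi), (viii), (xi), (xiii), (xiv), derive valid(tweety), wooden(tweety), open(tweety), p93(tweety), flies(tweety).
Round 2 — (iv), (vii), (ix), derive has_feathers(tweety), red(tweety), large(tweety).
Round 3 — (i), (v), derive stale(tweety), green(tweety).
Round 4 — (xv), derive approved(tweety).
Closure: {approved(tweety), bird(tweety), blue(tweety), closed(tweety), cold(tweety), flagged(tweety), flies(tweety), green(tweety), has_feathers(tweety), hot(tweety), large(tweety), mammal(tweety), metal(tweety), open(tweety), p93(tweety), penguin(tweety), ready(tweety), red(tweety), small(tweety), stale(tweety), valid(tweety), visible(tweety), wooden(tweety)} — 23 facts.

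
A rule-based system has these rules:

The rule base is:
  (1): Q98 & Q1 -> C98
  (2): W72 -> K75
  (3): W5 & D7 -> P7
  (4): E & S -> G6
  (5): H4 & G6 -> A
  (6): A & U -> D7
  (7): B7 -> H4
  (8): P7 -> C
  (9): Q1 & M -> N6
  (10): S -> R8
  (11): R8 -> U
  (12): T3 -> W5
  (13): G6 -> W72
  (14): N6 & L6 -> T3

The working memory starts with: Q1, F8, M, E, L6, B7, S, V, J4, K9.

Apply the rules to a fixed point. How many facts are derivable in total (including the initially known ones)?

23

[1] (4) [E & S -> G6]; (7) [B7 -> H4]; (9) [Q1 & M -> N6]; (10) [S -> R8]. ⇒ new: G6, H4, N6, R8.
[2] (5) [H4 & G6 -> A]; (11) [R8 -> U]; (13) [G6 -> W72]; (14) [N6 & L6 -> T3]. ⇒ new: A, U, W72, T3.
[3] (2) [W72 -> K75]; (6) [A & U -> D7]; (12) [T3 -> W5]. ⇒ new: K75, D7, W5.
[4] (3) [W5 & D7 -> P7]. ⇒ new: P7.
[5] (8) [P7 -> C]. ⇒ new: C.
Closure: {A, B7, C, D7, E, F8, G6, H4, J4, K75, K9, L6, M, N6, P7, Q1, R8, S, T3, U, V, W5, W72} — 23 facts.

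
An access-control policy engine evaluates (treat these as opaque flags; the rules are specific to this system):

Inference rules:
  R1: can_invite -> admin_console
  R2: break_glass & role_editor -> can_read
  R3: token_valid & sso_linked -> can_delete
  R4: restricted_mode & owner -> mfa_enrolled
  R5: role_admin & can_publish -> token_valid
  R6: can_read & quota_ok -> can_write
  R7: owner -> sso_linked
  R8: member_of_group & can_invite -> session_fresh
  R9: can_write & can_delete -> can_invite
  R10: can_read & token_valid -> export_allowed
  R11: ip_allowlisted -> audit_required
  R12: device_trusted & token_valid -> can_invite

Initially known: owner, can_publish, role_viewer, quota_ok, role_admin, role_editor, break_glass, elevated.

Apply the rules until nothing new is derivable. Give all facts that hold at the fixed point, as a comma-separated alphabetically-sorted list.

Round 1: R2 [break_glass & role_editor -> can_read]; R5 [role_admin & can_publish -> token_valid]; R7 [owner -> sso_linked]. New: can_read, token_valid, sso_linked.
Round 2: R3 [token_valid & sso_linked -> can_delete]; R6 [can_read & quota_ok -> can_write]; R10 [can_read & token_valid -> export_allowed]. New: can_delete, can_write, export_allowed.
Round 3: R9 [can_write & can_delete -> can_invite]. New: can_invite.
Round 4: R1 [can_invite -> admin_console]. New: admin_console.

admin_console, break_glass, can_delete, can_invite, can_publish, can_read, can_write, elevated, export_allowed, owner, quota_ok, role_admin, role_editor, role_viewer, sso_linked, token_valid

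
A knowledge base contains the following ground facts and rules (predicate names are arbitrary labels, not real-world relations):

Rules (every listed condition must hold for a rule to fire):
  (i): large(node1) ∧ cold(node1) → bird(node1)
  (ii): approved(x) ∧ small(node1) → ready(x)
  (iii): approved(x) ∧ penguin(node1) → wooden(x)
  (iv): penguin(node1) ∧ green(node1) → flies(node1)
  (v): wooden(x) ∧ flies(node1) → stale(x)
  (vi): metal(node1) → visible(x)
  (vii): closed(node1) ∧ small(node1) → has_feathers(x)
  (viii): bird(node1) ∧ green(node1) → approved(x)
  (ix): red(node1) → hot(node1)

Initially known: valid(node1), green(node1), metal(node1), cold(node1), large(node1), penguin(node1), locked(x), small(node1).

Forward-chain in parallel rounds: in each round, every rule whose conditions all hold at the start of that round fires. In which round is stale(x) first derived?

[1] (i) [large(node1) ∧ cold(node1) → bird(node1)]; (iv) [penguin(node1) ∧ green(node1) → flies(node1)]; (vi) [metal(node1) → visible(x)]. ⇒ new: bird(node1), flies(node1), visible(x).
[2] (viii) [bird(node1) ∧ green(node1) → approved(x)]. ⇒ new: approved(x).
[3] (ii) [approved(x) ∧ small(node1) → ready(x)]; (iii) [approved(x) ∧ penguin(node1) → wooden(x)]. ⇒ new: ready(x), wooden(x).
[4] (v) [wooden(x) ∧ flies(node1) → stale(x)]. ⇒ new: stale(x).
stale(x) first appears in round 4.

4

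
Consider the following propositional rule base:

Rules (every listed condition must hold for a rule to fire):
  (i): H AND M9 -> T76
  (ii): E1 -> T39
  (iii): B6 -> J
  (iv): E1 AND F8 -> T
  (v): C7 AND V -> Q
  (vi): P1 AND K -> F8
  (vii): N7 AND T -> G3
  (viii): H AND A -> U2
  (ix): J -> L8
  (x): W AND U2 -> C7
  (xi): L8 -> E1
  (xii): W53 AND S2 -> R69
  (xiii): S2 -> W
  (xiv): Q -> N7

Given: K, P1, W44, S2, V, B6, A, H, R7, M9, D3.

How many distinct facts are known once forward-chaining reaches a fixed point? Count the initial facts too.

Round 1 fires (i), (iii), (vi), (viii), (xiii), giving T76, J, F8, U2, W.
Round 2 fires (ix), (x), giving L8, C7.
Round 3 fires (v), (xi), giving Q, E1.
Round 4 fires (ii), (iv), (xiv), giving T39, T, N7.
Round 5 fires (vii), giving G3.
Closure: {A, B6, C7, D3, E1, F8, G3, H, J, K, L8, M9, N7, P1, Q, R7, S2, T, T39, T76, U2, V, W, W44} — 24 facts.

24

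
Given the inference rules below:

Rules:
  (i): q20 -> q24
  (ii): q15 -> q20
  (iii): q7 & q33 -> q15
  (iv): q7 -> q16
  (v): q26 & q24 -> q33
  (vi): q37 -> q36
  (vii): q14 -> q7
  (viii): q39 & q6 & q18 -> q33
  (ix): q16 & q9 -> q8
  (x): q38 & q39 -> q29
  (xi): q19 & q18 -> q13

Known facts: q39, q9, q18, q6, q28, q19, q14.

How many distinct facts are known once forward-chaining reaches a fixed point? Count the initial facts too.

Round 1 — (vii), (viii), (xi), derive q7, q33, q13.
Round 2 — (iii), (iv), derive q15, q16.
Round 3 — (ii), (ix), derive q20, q8.
Round 4 — (i), derive q24.
Closure: {q13, q14, q15, q16, q18, q19, q20, q24, q28, q33, q39, q6, q7, q8, q9} — 15 facts.

15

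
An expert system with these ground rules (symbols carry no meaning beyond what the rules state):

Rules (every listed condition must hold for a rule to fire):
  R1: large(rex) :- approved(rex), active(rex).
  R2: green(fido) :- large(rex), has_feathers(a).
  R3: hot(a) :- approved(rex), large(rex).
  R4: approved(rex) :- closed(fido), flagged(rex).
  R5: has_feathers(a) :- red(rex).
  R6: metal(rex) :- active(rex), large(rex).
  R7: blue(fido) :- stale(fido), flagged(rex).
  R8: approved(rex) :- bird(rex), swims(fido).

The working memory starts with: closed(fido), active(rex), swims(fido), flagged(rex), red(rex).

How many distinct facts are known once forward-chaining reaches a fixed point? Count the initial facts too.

Round 1: R4 [approved(rex) :- closed(fido), flagged(rex).]; R5 [has_feathers(a) :- red(rex).]. New: approved(rex), has_feathers(a).
Round 2: R1 [large(rex) :- approved(rex), active(rex).]. New: large(rex).
Round 3: R2 [green(fido) :- large(rex), has_feathers(a).]; R3 [hot(a) :- approved(rex), large(rex).]; R6 [metal(rex) :- active(rex), large(rex).]. New: green(fido), hot(a), metal(rex).
Closure: {active(rex), approved(rex), closed(fido), flagged(rex), green(fido), has_feathers(a), hot(a), large(rex), metal(rex), red(rex), swims(fido)} — 11 facts.

11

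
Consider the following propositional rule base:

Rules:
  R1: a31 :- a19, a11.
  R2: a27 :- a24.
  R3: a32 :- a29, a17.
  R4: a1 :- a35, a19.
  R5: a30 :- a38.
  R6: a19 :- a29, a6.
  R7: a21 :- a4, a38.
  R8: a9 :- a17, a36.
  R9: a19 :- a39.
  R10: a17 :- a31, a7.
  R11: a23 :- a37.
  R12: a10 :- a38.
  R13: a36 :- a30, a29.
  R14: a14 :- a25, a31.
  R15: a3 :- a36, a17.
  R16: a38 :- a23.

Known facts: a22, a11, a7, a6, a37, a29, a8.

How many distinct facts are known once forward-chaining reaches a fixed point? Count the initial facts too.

Round 1 — R6, R11, derive a19, a23.
Round 2 — R1, R16, derive a31, a38.
Round 3 — R5, R10, R12, derive a30, a17, a10.
Round 4 — R3, R13, derive a32, a36.
Round 5 — R8, R15, derive a9, a3.
Closure: {a10, a11, a17, a19, a22, a23, a29, a3, a30, a31, a32, a36, a37, a38, a6, a7, a8, a9} — 18 facts.

18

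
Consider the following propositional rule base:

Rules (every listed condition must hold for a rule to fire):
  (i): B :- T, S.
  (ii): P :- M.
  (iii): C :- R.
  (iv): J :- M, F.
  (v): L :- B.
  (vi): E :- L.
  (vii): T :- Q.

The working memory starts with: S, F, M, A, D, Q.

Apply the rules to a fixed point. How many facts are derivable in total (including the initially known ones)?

Round 1: (ii) [P :- M.]; (iv) [J :- M, F.]; (vii) [T :- Q.]. Adds P, J, T.
Round 2: (i) [B :- T, S.]. Adds B.
Round 3: (v) [L :- B.]. Adds L.
Round 4: (vi) [E :- L.]. Adds E.
Closure: {A, B, D, E, F, J, L, M, P, Q, S, T} — 12 facts.

12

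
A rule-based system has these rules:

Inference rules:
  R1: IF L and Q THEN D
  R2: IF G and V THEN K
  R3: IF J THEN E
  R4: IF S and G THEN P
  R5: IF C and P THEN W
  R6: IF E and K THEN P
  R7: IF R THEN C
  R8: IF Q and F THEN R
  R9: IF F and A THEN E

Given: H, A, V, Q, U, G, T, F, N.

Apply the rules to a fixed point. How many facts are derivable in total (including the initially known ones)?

15

Round 1 fires R2, R8, R9, giving K, R, E.
Round 2 fires R6, R7, giving P, C.
Round 3 fires R5, giving W.
Closure: {A, C, E, F, G, H, K, N, P, Q, R, T, U, V, W} — 15 facts.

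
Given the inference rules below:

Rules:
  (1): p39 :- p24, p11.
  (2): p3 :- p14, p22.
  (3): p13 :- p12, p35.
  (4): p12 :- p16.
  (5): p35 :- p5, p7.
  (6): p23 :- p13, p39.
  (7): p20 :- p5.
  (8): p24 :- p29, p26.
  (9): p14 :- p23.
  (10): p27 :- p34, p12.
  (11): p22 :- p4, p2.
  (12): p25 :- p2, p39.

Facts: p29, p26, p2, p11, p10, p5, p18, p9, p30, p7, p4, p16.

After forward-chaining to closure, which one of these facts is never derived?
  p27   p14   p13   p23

p27

Round 1: (4) [p12 :- p16.]; (5) [p35 :- p5, p7.]; (7) [p20 :- p5.]; (8) [p24 :- p29, p26.]; (11) [p22 :- p4, p2.]. New: p12, p35, p20, p24, p22.
Round 2: (1) [p39 :- p24, p11.]; (3) [p13 :- p12, p35.]. New: p39, p13.
Round 3: (6) [p23 :- p13, p39.]; (12) [p25 :- p2, p39.]. New: p23, p25.
Round 4: (9) [p14 :- p23.]. New: p14.
Round 5: (2) [p3 :- p14, p22.]. New: p3.
Derived: p13 (round 2), p14 (round 4), p23 (round 3). p27 never appears in any round.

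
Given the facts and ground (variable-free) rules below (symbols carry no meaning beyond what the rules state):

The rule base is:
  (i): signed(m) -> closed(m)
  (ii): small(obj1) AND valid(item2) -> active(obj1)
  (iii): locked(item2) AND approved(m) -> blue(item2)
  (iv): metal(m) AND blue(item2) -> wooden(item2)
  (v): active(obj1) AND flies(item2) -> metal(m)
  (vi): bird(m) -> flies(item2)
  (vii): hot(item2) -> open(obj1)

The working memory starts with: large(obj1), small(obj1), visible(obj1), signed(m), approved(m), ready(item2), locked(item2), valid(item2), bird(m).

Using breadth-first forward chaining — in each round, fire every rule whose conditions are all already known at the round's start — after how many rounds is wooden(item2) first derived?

Round 1: (i) [signed(m) -> closed(m)]; (ii) [small(obj1) AND valid(item2) -> active(obj1)]; (iii) [locked(item2) AND approved(m) -> blue(item2)]; (vi) [bird(m) -> flies(item2)]. New: closed(m), active(obj1), blue(item2), flies(item2).
Round 2: (v) [active(obj1) AND flies(item2) -> metal(m)]. New: metal(m).
Round 3: (iv) [metal(m) AND blue(item2) -> wooden(item2)]. New: wooden(item2).
wooden(item2) first appears in round 3.

3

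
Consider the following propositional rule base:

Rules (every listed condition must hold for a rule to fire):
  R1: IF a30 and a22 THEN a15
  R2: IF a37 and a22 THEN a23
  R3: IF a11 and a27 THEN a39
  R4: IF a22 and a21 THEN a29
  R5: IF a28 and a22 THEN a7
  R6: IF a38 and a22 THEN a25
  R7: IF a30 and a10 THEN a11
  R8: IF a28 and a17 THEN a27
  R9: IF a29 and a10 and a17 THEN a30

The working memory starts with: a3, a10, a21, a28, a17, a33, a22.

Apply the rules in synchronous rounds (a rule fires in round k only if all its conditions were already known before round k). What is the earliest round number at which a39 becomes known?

4

[1] R4 [IF a22 and a21 THEN a29]; R5 [IF a28 and a22 THEN a7]; R8 [IF a28 and a17 THEN a27]. ⇒ new: a29, a7, a27.
[2] R9 [IF a29 and a10 and a17 THEN a30]. ⇒ new: a30.
[3] R1 [IF a30 and a22 THEN a15]; R7 [IF a30 and a10 THEN a11]. ⇒ new: a15, a11.
[4] R3 [IF a11 and a27 THEN a39]. ⇒ new: a39.
a39 first appears in round 4.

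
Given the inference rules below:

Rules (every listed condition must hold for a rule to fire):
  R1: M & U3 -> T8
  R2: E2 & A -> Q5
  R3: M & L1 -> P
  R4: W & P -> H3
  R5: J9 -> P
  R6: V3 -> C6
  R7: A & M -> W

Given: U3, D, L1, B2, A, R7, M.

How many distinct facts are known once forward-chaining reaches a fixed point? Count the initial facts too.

11

Round 1: R1 [M & U3 -> T8]; R3 [M & L1 -> P]; R7 [A & M -> W]. New: T8, P, W.
Round 2: R4 [W & P -> H3]. New: H3.
Closure: {A, B2, D, H3, L1, M, P, R7, T8, U3, W} — 11 facts.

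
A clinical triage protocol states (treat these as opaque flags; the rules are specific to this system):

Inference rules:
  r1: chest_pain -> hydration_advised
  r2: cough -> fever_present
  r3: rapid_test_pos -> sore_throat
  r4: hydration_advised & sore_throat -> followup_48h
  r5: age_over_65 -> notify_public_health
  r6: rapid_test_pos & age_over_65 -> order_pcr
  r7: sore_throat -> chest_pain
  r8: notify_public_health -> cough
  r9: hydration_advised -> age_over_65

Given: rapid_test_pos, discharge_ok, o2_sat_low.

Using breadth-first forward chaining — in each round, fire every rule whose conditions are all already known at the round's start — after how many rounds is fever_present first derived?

7

Round 1 fires r3, giving sore_throat.
Round 2 fires r7, giving chest_pain.
Round 3 fires r1, giving hydration_advised.
Round 4 fires r4, r9, giving followup_48h, age_over_65.
Round 5 fires r5, r6, giving notify_public_health, order_pcr.
Round 6 fires r8, giving cough.
Round 7 fires r2, giving fever_present.
fever_present first appears in round 7.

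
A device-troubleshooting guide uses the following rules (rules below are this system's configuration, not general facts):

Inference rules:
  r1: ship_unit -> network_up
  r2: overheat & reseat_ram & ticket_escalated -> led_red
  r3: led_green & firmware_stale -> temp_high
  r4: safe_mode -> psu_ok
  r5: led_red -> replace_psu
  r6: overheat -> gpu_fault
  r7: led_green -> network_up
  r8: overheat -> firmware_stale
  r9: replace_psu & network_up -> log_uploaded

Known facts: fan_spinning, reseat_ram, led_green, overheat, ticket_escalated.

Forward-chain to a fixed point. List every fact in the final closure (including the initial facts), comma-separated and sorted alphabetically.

Round 1: r2 [overheat & reseat_ram & ticket_escalated -> led_red]; r6 [overheat -> gpu_fault]; r7 [led_green -> network_up]; r8 [overheat -> firmware_stale]. New: led_red, gpu_fault, network_up, firmware_stale.
Round 2: r3 [led_green & firmware_stale -> temp_high]; r5 [led_red -> replace_psu]. New: temp_high, replace_psu.
Round 3: r9 [replace_psu & network_up -> log_uploaded]. New: log_uploaded.

fan_spinning, firmware_stale, gpu_fault, led_green, led_red, log_uploaded, network_up, overheat, replace_psu, reseat_ram, temp_high, ticket_escalated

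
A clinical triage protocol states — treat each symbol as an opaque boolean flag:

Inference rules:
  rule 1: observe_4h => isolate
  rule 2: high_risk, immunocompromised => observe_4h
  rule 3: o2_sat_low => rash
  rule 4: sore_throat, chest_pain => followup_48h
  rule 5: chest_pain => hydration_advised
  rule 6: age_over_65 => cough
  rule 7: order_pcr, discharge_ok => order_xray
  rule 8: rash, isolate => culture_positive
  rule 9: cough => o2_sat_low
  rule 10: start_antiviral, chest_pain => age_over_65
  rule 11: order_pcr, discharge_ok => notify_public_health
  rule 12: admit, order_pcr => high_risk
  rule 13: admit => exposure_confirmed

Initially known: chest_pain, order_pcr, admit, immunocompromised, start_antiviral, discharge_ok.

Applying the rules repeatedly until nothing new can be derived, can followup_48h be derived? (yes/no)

no

Round 1 — rule 5, rule 7, rule 10, rule 11, rule 12, rule 13, derive hydration_advised, order_xray, age_over_65, notify_public_health, high_risk, exposure_confirmed.
Round 2 — rule 2, rule 6, derive observe_4h, cough.
Round 3 — rule 1, rule 9, derive isolate, o2_sat_low.
Round 4 — rule 3, derive rash.
Round 5 — rule 8, derive culture_positive.
Fixed point reached. followup_48h is concluded only by rule 4; rule 4 needs sore_throat (never derived).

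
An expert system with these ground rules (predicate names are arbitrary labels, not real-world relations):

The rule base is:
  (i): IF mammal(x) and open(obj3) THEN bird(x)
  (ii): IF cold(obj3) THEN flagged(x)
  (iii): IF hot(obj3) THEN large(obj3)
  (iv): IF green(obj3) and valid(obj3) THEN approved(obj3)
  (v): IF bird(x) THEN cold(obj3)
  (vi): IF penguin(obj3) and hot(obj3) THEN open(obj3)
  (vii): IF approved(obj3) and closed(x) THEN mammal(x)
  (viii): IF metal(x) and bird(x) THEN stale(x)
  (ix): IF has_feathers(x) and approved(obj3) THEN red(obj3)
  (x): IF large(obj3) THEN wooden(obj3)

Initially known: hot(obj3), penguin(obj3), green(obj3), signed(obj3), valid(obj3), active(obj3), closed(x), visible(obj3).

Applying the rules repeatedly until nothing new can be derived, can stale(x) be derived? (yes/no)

Round 1 fires (iii), (iv), (vi), giving large(obj3), approved(obj3), open(obj3).
Round 2 fires (vii), (x), giving mammal(x), wooden(obj3).
Round 3 fires (i), giving bird(x).
Round 4 fires (v), giving cold(obj3).
Round 5 fires (ii), giving flagged(x).
Fixed point reached. stale(x) is concluded only by (viii); (viii) needs metal(x) (never derived).

no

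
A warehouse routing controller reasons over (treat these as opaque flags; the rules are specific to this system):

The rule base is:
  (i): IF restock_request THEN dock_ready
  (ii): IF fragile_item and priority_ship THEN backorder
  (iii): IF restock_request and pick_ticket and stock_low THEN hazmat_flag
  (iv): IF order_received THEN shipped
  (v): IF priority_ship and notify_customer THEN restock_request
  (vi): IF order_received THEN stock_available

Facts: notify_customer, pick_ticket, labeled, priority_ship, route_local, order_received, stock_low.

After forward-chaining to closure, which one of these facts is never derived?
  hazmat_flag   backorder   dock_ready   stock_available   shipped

Round 1: (iv) [IF order_received THEN shipped]; (v) [IF priority_ship and notify_customer THEN restock_request]; (vi) [IF order_received THEN stock_available]. New: shipped, restock_request, stock_available.
Round 2: (i) [IF restock_request THEN dock_ready]; (iii) [IF restock_request and pick_ticket and stock_low THEN hazmat_flag]. New: dock_ready, hazmat_flag.
Derived: stock_available (round 1), dock_ready (round 2), hazmat_flag (round 2), shipped (round 1). backorder never appears in any round.

backorder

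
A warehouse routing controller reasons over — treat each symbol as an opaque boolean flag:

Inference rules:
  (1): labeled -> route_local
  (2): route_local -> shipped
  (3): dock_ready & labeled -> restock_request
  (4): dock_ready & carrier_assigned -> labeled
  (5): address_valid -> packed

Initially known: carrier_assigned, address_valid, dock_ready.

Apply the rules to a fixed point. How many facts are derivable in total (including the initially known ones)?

8

[1] (4) [dock_ready & carrier_assigned -> labeled]; (5) [address_valid -> packed]. ⇒ new: labeled, packed.
[2] (1) [labeled -> route_local]; (3) [dock_ready & labeled -> restock_request]. ⇒ new: route_local, restock_request.
[3] (2) [route_local -> shipped]. ⇒ new: shipped.
Closure: {address_valid, carrier_assigned, dock_ready, labeled, packed, restock_request, route_local, shipped} — 8 facts.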